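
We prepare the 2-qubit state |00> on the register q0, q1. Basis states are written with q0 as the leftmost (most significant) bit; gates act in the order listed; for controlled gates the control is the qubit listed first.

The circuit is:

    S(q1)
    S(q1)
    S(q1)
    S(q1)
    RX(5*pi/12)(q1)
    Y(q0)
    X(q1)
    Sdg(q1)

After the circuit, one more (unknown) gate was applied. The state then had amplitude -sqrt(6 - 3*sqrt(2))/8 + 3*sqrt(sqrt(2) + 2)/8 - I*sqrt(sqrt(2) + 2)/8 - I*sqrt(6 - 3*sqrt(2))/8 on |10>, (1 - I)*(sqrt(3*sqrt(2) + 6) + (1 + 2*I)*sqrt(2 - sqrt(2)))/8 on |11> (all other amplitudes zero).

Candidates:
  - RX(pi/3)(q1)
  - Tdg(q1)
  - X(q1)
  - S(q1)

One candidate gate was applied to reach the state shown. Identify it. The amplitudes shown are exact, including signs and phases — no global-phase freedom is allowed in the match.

It was RX(pi/3)(q1) that produced the state shown. Key observation: steps 1-4 multiply out to the identity, so the circuit reduces to the remaining gates.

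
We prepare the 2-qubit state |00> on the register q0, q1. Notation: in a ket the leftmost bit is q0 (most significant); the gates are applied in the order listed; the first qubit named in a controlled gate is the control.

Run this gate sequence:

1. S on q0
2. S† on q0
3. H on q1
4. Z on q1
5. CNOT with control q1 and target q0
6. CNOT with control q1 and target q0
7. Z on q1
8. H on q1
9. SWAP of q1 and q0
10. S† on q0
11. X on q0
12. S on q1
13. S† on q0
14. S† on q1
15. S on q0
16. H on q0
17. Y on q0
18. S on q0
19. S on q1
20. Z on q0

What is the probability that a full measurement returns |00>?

The probability of measuring |00> is 1/2.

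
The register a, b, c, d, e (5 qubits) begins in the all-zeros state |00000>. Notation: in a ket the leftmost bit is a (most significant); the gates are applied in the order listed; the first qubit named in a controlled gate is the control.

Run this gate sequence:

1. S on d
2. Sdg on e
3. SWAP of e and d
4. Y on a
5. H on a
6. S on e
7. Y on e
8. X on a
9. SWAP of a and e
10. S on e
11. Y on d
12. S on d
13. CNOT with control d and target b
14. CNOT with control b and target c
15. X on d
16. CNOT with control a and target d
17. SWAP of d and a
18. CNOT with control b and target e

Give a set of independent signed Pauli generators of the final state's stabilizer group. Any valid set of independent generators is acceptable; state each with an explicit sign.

One valid set of independent stabilizer generators is +IIIIY, -ZIIII, -IZIII, -IIZII, -IIIZI (any independent generating set of the same group is equally correct).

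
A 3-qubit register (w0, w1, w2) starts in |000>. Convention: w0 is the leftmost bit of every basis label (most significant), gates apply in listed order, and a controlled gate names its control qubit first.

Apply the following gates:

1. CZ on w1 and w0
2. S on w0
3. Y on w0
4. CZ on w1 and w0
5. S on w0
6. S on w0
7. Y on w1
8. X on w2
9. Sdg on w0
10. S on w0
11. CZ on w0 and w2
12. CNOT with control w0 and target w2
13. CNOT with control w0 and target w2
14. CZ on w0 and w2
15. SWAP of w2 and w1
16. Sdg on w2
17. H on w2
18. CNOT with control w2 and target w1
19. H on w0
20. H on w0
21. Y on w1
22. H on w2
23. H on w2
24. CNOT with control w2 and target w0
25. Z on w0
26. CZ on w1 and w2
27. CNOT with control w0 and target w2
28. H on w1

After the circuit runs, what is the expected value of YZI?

The observable YZI averages to 0. Key observation: gates 11-14 undo each other exactly, leaving only the rest of the circuit to track.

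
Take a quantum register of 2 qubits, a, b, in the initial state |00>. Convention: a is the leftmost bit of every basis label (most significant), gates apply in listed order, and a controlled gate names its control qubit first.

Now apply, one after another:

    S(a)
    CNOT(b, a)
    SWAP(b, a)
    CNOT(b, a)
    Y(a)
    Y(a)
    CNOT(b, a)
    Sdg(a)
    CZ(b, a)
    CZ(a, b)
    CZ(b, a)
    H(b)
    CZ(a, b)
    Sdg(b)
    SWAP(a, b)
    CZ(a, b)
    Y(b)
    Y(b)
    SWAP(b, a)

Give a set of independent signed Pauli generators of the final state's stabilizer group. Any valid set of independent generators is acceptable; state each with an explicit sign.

The final state is stabilized by the group generated by -IY, +ZI; other independent generating sets are equally valid.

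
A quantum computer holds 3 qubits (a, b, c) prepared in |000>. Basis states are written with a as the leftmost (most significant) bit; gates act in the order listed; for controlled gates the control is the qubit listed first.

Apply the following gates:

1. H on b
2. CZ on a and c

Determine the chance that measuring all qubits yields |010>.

A full measurement returns |010> with probability 1/2.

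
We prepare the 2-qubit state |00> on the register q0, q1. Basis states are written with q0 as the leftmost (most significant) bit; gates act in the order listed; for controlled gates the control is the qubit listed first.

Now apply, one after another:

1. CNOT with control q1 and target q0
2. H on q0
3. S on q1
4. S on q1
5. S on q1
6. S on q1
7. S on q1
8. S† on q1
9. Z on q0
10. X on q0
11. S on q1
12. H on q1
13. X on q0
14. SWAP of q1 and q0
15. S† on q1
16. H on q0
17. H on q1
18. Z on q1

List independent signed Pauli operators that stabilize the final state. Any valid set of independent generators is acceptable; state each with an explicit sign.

The stabilizer group can be generated by +IY, +ZI, among other valid generating sets. Key observation: steps 3-6 multiply out to the identity, so the circuit reduces to the remaining gates.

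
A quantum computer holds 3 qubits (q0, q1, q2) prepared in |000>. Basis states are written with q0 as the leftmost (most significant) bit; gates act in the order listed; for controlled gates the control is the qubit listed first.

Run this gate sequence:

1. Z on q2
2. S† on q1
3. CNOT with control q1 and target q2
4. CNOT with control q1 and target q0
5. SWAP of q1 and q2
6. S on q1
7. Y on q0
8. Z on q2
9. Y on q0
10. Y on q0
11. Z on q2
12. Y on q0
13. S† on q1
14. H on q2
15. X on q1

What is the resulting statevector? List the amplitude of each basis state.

After the circuit, the state carries amplitude sqrt(2)/2 on |010>, sqrt(2)/2 on |011>, and 0 on every other basis state. Key observation: steps 6-13 multiply out to the identity, so the circuit reduces to the remaining gates.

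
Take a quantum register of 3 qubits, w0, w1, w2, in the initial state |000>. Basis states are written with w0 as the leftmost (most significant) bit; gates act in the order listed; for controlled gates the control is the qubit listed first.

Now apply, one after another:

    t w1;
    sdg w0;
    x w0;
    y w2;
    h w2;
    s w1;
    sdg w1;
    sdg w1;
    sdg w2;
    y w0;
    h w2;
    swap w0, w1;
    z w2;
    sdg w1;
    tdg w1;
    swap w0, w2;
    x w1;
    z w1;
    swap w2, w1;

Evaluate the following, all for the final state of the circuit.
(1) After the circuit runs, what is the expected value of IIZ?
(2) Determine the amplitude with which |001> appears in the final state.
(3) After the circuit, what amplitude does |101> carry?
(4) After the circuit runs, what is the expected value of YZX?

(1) In the final state, IIZ has expectation -1. Key observation: gates 6-7 undo each other exactly, leaving only the rest of the circuit to track.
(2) The final state's coefficient on |001> equals -1/2 - I/2.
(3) The amplitude on |101> is 1/2 - I/2.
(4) The expectation value of YZX is 0.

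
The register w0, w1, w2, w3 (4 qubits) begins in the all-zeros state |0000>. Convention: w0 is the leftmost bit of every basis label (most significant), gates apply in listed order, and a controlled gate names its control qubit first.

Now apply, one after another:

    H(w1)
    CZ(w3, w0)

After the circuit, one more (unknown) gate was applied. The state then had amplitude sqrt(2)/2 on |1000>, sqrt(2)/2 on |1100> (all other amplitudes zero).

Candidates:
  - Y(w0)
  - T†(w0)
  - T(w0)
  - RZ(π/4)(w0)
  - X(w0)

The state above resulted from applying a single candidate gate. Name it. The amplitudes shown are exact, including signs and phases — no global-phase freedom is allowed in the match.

The unique candidate consistent with the amplitudes is X(w0).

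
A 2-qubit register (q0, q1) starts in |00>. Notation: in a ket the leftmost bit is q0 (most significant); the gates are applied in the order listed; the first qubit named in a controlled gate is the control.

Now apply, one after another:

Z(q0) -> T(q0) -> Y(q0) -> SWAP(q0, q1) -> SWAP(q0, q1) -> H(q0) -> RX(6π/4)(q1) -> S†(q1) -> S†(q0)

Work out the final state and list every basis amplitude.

After the circuit, the state carries amplitude -I/2 on |00>, -I/2 on |01>, 1/2 on |10>, 1/2 on |11>. Key observation: the block from step 4 through step 5 cancels to the identity and can be dropped.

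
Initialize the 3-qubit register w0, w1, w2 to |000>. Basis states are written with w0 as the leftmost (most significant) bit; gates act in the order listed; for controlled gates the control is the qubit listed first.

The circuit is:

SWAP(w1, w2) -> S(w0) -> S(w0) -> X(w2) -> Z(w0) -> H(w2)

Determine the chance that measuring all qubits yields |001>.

Outcome |001> occurs with probability 1/2.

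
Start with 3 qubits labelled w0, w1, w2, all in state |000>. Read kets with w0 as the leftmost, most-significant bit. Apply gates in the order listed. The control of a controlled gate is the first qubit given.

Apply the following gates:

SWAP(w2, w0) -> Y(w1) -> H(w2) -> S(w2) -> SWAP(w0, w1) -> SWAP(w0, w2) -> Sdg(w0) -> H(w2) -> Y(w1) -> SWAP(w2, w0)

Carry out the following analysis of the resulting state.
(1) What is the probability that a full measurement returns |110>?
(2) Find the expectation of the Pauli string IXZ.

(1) The probability of measuring |110> is 1/4.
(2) The observable IXZ averages to 0.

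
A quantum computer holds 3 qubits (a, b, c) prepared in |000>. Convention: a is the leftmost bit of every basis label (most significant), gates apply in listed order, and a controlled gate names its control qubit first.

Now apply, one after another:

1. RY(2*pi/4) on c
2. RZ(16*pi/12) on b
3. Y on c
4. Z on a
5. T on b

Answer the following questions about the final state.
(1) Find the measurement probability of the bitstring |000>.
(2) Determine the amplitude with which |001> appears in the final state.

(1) The probability of measuring |000> is 1/2.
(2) |001> carries amplitude -sqrt(2)*exp(5*I*pi/6)/2 in the final state.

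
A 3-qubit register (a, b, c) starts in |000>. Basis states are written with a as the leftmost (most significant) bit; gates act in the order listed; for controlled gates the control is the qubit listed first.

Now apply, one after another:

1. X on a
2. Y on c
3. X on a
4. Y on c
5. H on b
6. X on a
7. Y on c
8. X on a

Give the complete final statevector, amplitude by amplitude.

The resulting statevector has amplitude sqrt(2)*I/2 on |001>, sqrt(2)*I/2 on |011>, and 0 on every other basis state.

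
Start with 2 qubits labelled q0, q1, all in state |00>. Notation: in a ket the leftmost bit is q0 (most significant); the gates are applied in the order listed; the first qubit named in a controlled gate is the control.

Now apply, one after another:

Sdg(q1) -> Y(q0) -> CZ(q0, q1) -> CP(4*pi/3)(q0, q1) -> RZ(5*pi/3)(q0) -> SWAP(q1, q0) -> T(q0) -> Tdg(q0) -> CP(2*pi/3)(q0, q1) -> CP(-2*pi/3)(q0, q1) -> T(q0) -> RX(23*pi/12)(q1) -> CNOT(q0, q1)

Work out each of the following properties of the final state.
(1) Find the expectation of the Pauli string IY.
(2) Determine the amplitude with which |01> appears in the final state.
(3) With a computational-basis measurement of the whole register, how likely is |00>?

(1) In the final state, IY has expectation -sqrt(6)/4 + sqrt(2)/4. Key observation: steps 8-11 multiply out to the identity, so the circuit reduces to the remaining gates.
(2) The final state's coefficient on |01> equals (sqrt(2 - sqrt(2))/4 + sqrt(3*sqrt(2) + 6)/4)*exp(I*pi/3).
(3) The probability of measuring |00> is -sqrt(6)/8 - sqrt(2)/8 + 1/2.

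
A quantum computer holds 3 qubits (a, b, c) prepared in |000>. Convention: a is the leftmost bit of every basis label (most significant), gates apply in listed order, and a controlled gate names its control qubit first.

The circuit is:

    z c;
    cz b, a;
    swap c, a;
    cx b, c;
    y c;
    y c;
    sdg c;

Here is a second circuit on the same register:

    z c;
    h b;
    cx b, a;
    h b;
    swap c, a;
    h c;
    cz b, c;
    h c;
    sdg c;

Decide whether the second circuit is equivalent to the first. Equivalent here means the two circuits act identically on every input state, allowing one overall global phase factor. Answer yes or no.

No: there is an input state on which the two circuits produce genuinely different outputs (not merely differing by a phase).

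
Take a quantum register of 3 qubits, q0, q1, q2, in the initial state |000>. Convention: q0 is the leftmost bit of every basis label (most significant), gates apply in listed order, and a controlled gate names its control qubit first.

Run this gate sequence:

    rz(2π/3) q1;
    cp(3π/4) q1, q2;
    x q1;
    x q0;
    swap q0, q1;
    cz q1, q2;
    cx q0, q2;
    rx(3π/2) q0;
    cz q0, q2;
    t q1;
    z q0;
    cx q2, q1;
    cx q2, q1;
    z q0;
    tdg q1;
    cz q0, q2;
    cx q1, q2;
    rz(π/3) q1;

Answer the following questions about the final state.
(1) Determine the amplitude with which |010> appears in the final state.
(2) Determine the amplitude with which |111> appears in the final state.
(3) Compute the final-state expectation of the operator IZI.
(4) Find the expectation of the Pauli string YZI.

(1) The final state's coefficient on |010> equals -sqrt(2)*exp(I*pi/3)/2. Key observation: steps 9-16 multiply out to the identity, so the circuit reduces to the remaining gates.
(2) |111> carries amplitude 0 in the final state.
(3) In the final state, IZI has expectation -1.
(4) The expectation value of YZI is 1.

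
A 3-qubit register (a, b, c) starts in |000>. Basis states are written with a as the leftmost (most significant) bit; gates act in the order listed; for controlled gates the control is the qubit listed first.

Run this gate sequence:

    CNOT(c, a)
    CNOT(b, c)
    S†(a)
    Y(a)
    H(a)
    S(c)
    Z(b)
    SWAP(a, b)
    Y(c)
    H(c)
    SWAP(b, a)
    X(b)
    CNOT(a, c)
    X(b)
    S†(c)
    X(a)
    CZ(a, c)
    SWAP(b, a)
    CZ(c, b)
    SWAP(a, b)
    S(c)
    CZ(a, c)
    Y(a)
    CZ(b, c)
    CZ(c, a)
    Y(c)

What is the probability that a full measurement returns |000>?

A full measurement returns |000> with probability 1/4.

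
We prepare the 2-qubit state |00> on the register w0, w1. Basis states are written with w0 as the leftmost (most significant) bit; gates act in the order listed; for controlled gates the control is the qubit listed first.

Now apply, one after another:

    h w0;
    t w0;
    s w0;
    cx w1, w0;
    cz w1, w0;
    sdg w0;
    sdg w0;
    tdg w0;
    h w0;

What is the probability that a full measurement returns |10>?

A full measurement returns |10> with probability 1/2.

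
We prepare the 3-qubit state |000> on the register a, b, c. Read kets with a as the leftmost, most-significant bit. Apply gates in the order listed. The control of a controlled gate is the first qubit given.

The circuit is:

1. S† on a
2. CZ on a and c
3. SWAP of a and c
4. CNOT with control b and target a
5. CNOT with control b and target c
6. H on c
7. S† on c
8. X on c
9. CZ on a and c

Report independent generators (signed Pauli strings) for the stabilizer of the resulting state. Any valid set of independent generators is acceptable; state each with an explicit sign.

One valid set of independent stabilizer generators is +IIY, +ZII, +IZI (any independent generating set of the same group is equally correct).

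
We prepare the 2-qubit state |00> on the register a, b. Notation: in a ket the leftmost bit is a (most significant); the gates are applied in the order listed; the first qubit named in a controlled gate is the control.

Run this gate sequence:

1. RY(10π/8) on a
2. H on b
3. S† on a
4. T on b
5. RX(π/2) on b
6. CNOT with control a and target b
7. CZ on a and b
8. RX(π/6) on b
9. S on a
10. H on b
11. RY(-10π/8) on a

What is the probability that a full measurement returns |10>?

The probability of measuring |10> is sqrt(2)/16 + 1/8.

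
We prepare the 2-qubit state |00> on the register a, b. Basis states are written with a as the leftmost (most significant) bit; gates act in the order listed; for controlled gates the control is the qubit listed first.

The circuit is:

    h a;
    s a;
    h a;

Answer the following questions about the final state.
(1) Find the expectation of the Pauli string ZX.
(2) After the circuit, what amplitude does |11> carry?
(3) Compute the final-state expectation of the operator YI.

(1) The observable ZX averages to 0.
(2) |11> carries amplitude 0 in the final state.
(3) The observable YI averages to -1.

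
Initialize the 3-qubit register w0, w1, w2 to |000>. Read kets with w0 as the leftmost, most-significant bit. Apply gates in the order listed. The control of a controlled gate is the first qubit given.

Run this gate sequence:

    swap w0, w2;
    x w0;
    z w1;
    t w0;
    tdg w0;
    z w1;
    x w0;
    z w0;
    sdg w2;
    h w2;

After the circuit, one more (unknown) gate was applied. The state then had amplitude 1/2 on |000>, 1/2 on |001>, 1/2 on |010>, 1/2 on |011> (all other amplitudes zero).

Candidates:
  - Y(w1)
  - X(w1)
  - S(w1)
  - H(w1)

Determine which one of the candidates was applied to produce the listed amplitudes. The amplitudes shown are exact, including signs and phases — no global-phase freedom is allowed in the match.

The applied gate was H(w1). Key observation: steps 2-7 multiply out to the identity, so the circuit reduces to the remaining gates.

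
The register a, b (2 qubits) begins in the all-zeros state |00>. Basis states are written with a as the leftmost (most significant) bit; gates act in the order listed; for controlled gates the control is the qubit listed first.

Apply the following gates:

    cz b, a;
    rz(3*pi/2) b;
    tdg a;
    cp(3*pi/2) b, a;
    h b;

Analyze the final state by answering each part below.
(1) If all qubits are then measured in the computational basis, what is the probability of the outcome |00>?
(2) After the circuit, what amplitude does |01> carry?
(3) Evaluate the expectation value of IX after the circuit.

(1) Outcome |00> occurs with probability 1/2.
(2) The amplitude on |01> is -sqrt(2)*exp(I*pi/4)/2.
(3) The observable IX averages to 1.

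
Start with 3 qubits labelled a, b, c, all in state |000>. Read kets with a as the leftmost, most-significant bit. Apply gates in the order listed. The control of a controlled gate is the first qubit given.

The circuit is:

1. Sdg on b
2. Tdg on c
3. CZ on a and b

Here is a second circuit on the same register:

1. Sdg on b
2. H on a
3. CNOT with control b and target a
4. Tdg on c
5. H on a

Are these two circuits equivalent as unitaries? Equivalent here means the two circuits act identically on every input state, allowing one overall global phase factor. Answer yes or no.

Yes — the two circuits implement the same unitary up to a global phase.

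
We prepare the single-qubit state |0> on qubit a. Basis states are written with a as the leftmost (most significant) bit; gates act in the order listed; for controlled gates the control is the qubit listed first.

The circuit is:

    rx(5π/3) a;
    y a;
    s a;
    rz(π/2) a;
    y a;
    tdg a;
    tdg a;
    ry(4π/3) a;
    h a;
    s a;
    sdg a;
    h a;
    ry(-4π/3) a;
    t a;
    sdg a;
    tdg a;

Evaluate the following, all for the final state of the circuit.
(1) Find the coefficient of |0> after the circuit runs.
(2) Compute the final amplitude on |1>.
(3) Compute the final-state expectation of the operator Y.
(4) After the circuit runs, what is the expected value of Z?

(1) The amplitude on |0> is -sqrt(3)*exp(3*I*pi/4)/2. Key observation: steps 7-14 multiply out to the identity, so the circuit reduces to the remaining gates.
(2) The amplitude on |1> is exp(I*pi/4)/2.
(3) The expectation value of Y is sqrt(3)/2.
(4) The expectation value of Z is 1/2.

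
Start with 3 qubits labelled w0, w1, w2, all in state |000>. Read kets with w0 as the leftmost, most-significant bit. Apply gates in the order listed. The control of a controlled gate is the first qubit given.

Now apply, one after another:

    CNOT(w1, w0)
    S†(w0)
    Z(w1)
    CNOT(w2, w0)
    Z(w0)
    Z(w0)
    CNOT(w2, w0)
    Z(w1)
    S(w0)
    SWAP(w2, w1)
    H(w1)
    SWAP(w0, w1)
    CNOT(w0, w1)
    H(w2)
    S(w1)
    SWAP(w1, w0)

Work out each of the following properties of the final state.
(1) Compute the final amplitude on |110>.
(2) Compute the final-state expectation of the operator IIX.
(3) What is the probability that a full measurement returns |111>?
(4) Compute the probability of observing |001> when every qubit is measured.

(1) The final state's coefficient on |110> equals I/2. Key observation: gates 2-9 undo each other exactly, leaving only the rest of the circuit to track.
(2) The observable IIX averages to 1.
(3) The probability of measuring |111> is 1/4.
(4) The probability of measuring |001> is 1/4.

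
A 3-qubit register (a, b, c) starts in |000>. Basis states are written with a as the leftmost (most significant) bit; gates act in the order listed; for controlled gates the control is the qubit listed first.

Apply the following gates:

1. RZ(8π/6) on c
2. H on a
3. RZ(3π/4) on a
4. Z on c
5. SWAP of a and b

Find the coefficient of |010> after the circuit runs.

The amplitude on |010> is -sqrt(2)*exp(17*I*pi/24)/2.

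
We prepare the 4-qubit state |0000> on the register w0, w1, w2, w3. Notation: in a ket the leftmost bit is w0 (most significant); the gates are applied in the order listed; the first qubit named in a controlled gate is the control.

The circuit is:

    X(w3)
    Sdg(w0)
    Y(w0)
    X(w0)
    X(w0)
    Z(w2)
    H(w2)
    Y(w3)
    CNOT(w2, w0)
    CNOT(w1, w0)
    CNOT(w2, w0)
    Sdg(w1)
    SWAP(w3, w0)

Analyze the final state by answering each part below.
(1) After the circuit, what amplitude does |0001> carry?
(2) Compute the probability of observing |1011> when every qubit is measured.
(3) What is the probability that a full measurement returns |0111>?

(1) The amplitude on |0001> is sqrt(2)/2. Key observation: gates 4-5 undo each other exactly, leaving only the rest of the circuit to track.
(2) A full measurement returns |1011> with probability 0.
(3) Outcome |0111> occurs with probability 0.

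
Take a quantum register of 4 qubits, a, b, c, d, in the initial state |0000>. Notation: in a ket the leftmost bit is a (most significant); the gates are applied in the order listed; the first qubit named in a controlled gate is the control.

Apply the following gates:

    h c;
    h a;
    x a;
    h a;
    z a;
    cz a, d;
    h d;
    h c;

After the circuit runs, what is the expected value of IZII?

In the final state, IZII has expectation 1. Key observation: steps 2-5 multiply out to the identity, so the circuit reduces to the remaining gates.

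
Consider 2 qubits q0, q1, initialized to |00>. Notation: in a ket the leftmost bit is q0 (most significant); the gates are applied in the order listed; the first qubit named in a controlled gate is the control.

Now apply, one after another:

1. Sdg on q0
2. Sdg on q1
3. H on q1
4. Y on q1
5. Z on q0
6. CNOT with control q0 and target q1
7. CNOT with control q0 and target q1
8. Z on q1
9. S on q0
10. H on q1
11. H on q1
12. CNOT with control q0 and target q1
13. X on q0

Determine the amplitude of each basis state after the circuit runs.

After the circuit, the state carries amplitude 0 on |00>, 0 on |01>, -sqrt(2)*I/2 on |10>, -sqrt(2)*I/2 on |11>.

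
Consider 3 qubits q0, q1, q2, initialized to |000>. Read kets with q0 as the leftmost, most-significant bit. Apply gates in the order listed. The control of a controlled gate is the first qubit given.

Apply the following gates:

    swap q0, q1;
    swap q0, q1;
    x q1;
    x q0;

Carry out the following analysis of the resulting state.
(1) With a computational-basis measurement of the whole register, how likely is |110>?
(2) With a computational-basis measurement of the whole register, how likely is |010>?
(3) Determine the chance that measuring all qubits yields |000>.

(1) The probability of measuring |110> is 1. Key observation: steps 1-2 multiply out to the identity, so the circuit reduces to the remaining gates.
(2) The probability of measuring |010> is 0.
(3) The probability of measuring |000> is 0.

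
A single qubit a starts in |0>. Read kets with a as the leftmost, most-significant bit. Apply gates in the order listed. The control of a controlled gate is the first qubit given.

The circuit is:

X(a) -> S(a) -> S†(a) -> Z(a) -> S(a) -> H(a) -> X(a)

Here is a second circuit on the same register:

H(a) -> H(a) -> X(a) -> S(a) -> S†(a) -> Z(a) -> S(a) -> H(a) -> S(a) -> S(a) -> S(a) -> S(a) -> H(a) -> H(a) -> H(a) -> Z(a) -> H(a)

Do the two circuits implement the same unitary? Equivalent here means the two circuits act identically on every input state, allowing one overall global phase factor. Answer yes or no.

Yes: on every input state the two circuits agree up to one overall phase factor.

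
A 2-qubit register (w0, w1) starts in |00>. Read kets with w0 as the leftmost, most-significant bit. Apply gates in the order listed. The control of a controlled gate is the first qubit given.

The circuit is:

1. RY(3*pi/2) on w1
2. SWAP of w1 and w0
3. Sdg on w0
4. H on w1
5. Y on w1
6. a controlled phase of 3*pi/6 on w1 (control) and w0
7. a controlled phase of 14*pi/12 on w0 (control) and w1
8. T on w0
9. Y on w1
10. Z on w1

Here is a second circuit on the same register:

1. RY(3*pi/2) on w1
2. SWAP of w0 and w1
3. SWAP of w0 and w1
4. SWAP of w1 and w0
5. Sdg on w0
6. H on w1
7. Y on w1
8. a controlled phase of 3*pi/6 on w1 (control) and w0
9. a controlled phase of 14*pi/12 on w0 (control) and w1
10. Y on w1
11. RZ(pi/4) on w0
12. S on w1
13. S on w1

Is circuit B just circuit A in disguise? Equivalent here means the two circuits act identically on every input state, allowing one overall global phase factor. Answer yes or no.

Yes, they are equivalent — the unitaries differ by at most a global phase.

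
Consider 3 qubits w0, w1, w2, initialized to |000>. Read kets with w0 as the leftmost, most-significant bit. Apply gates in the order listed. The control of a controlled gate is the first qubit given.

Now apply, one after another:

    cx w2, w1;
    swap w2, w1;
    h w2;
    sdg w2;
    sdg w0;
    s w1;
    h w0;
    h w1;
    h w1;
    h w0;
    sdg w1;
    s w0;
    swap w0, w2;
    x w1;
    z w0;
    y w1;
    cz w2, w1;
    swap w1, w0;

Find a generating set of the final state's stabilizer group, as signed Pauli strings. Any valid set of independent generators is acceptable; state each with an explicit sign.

The final state is stabilized by the group generated by +IYI, +ZII, +IIZ; other independent generating sets are equally valid. Key observation: steps 6-11 multiply out to the identity, so the circuit reduces to the remaining gates.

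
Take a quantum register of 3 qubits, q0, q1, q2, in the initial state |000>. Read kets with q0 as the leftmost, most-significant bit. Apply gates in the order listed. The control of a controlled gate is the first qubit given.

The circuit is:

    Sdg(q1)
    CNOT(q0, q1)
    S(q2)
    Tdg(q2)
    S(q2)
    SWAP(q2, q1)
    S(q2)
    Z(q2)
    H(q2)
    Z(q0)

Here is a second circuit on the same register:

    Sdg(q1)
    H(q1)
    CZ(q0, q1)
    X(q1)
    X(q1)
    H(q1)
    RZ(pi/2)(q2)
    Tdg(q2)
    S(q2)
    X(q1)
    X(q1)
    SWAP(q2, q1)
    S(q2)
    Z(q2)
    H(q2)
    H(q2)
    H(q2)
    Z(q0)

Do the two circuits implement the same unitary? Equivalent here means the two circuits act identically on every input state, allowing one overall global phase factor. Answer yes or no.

Yes: on every input state the two circuits agree up to one overall phase factor.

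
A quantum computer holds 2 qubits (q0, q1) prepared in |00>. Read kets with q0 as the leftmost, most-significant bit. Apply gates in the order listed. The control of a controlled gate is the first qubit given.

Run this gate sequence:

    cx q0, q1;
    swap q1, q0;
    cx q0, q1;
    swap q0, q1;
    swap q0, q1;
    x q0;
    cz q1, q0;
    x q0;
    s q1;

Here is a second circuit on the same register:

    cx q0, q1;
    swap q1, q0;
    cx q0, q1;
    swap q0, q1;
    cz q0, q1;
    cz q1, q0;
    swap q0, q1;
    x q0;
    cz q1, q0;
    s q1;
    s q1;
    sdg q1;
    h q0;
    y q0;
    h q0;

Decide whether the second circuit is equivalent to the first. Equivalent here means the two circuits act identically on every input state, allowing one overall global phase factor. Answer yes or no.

No: there is an input state on which the two circuits produce genuinely different outputs (not merely differing by a phase).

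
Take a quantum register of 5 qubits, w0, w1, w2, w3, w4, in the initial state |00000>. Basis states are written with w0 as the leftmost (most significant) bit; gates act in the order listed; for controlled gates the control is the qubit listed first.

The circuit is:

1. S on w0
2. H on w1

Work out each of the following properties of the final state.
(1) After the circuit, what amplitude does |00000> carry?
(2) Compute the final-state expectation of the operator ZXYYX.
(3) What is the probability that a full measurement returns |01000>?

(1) |00000> carries amplitude sqrt(2)/2 in the final state.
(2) The expectation value of ZXYYX is 0.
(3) Outcome |01000> occurs with probability 1/2.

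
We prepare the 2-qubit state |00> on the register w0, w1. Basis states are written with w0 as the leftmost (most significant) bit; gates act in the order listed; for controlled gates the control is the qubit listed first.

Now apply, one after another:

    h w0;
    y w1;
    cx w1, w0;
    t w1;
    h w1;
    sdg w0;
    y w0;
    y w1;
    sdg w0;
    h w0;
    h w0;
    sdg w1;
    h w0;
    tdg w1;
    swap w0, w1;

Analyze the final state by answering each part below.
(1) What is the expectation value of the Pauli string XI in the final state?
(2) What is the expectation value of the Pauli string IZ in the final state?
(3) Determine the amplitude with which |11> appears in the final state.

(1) The observable XI averages to -sqrt(2)/2. Key observation: steps 10-11 multiply out to the identity, so the circuit reduces to the remaining gates.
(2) In the final state, IZ has expectation -1.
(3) The amplitude on |11> is -sqrt(2)*I/2.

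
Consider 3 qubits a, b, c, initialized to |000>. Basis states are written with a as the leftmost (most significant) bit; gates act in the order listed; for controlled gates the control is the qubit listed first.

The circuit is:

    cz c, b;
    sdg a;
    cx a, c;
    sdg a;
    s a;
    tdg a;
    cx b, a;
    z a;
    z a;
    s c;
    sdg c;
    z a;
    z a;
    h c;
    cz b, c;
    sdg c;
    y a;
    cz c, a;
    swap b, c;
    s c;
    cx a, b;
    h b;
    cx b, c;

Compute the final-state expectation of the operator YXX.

In the final state, YXX has expectation 0. Key observation: the block from step 8 through step 13 cancels to the identity and can be dropped.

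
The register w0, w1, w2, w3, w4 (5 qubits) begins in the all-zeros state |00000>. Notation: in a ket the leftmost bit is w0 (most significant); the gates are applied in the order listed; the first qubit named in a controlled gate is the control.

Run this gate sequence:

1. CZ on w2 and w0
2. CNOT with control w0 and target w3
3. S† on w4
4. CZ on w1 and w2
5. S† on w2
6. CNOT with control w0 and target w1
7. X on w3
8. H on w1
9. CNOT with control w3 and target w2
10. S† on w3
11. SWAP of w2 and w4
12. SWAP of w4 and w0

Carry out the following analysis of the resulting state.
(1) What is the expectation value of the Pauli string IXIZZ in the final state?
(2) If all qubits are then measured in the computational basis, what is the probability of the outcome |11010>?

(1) In the final state, IXIZZ has expectation -1.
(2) The probability of measuring |11010> is 1/2.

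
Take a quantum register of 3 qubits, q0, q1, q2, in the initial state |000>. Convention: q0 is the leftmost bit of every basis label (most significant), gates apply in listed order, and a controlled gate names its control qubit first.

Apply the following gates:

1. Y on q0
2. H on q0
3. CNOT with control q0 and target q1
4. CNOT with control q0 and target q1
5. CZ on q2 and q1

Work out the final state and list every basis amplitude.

The resulting statevector has amplitude sqrt(2)*I/2 on |000>, -sqrt(2)*I/2 on |100>, and 0 on every other basis state.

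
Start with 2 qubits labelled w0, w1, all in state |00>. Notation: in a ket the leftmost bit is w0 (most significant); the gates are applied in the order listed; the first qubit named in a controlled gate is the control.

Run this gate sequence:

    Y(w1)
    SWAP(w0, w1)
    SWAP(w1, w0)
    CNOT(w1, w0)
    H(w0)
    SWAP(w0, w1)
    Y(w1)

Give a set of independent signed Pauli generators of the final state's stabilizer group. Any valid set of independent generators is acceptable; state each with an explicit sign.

One valid set of independent stabilizer generators is +IX, -ZI (any independent generating set of the same group is equally correct).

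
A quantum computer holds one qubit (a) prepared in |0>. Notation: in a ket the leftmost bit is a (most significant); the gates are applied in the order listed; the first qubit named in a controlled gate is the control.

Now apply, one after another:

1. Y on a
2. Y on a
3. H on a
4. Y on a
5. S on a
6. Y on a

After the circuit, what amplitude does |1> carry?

|1> carries amplitude sqrt(2)/2 in the final state.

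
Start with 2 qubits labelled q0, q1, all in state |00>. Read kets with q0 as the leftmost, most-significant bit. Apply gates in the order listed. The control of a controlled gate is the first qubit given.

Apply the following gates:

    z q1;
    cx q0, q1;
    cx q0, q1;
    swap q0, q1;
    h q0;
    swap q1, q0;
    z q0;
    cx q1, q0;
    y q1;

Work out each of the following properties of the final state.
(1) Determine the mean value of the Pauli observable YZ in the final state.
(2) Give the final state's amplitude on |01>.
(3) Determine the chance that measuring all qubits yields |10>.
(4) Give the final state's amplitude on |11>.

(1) The expectation value of YZ is 0. Key observation: steps 2-3 multiply out to the identity, so the circuit reduces to the remaining gates.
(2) |01> carries amplitude sqrt(2)*I/2 in the final state.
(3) Outcome |10> occurs with probability 1/2.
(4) The final state's coefficient on |11> equals 0.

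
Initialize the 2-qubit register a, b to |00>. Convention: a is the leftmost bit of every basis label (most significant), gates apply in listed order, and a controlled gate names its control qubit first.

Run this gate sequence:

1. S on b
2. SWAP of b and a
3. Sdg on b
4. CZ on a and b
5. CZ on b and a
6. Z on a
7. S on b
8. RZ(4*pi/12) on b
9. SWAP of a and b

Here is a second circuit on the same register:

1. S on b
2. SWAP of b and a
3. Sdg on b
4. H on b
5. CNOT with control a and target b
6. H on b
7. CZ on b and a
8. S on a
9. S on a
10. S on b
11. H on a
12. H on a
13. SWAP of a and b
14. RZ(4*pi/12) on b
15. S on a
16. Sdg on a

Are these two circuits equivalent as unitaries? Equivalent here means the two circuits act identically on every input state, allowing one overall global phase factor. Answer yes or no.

No: there is an input state on which the two circuits produce genuinely different outputs (not merely differing by a phase).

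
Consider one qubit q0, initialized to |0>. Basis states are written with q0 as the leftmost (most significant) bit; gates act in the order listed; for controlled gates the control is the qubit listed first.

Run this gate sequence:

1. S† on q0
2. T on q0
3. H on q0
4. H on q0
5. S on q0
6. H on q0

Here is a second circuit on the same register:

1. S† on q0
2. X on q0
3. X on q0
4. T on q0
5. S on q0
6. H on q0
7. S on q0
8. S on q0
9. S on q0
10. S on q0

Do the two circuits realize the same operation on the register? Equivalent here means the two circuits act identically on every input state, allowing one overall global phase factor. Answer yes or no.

Yes, they are equivalent — the unitaries differ by at most a global phase.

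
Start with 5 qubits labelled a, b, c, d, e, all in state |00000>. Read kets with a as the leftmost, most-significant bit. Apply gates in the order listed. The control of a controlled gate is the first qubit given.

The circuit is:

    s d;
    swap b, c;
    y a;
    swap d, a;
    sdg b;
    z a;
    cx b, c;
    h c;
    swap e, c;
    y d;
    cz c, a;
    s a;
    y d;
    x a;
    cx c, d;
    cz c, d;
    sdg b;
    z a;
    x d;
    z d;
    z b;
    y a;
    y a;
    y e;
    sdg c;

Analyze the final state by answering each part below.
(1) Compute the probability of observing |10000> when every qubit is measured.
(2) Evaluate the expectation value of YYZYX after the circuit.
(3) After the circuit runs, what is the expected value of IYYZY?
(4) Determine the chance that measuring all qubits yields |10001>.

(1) The probability of measuring |10000> is 1/2.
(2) In the final state, YYZYX has expectation 0.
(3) The observable IYYZY averages to 0.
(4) Outcome |10001> occurs with probability 1/2.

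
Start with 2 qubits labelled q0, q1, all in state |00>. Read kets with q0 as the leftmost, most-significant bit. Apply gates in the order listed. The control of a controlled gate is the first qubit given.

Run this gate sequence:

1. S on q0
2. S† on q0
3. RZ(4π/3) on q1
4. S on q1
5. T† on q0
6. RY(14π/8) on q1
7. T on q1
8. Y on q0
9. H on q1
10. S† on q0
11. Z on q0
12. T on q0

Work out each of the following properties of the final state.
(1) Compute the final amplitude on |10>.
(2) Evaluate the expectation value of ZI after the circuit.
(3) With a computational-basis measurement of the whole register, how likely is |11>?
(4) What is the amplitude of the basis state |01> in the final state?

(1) The final state's coefficient on |10> equals sqrt(2)*(-sqrt(sqrt(2) + 2)*exp(7*I*pi/12) + sqrt(2 - sqrt(2))*exp(5*I*pi/6))/4. Key observation: the block from step 1 through step 2 cancels to the identity and can be dropped.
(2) The observable ZI averages to -1.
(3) A full measurement returns |11> with probability 3/4.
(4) |01> carries amplitude 0 in the final state.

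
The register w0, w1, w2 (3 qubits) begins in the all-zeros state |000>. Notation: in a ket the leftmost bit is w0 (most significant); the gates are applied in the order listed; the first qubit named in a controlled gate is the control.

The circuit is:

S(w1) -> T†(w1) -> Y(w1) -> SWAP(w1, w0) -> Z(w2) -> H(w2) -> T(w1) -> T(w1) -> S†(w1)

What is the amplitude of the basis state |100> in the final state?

The amplitude on |100> is sqrt(2)*I/2.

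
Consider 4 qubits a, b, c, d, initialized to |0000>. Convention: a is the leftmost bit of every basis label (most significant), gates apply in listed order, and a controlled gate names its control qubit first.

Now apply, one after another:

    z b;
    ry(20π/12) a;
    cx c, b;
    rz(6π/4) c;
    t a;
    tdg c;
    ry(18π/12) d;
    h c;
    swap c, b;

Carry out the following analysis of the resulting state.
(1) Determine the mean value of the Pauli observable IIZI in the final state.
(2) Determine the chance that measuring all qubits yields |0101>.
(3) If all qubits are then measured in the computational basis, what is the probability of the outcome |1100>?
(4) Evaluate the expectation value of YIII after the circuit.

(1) In the final state, IIZI has expectation 1.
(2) A full measurement returns |0101> with probability 3/16.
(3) A full measurement returns |1100> with probability 1/16.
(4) The observable YIII averages to -sqrt(6)/4.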